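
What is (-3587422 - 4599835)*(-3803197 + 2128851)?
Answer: 13708301008922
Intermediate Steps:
(-3587422 - 4599835)*(-3803197 + 2128851) = -8187257*(-1674346) = 13708301008922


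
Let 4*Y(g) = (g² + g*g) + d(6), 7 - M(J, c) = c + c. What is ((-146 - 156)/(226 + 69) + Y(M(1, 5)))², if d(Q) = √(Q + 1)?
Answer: 17435579/1392400 + 2051*√7/1180 ≈ 17.121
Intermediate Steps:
d(Q) = √(1 + Q)
M(J, c) = 7 - 2*c (M(J, c) = 7 - (c + c) = 7 - 2*c)
Y(g) = g²/2 + √7/4 (Y(g) = ((g² + g*g) + √(1 + 6))/4 = ((g² + g²) + √7)/4 = (2*g² + √7)/4 = (√7 + 2*g²)/4 = g²/2 + √7/4)
((-146 - 156)/(226 + 69) + Y(M(1, 5)))² = ((-146 - 156)/(226 + 69) + ((7 - 2*5)²/2 + √7/4))² = (-302/295 + ((7 - 10)²/2 + √7/4))² = (-302*1/295 + ((½)*(-3)² + √7/4))² = (-302/295 + ((½)*9 + √7/4))² = (-302/295 + (9/2 + √7/4))² = (2051/590 + √7/4)²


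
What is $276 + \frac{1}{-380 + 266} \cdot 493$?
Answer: $\frac{30971}{114} \approx 271.68$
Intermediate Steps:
$276 + \frac{1}{-380 + 266} \cdot 493 = 276 + \frac{1}{-114} \cdot 493 = 276 - \frac{493}{114} = \frac{30971}{114}$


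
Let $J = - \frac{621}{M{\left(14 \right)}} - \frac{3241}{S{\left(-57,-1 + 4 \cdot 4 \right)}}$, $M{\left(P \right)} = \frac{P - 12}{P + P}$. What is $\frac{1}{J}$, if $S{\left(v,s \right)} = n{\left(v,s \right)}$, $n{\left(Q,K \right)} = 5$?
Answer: $- \frac{5}{46711} \approx -0.00010704$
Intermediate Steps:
$S{\left(v,s \right)} = 5$
$M{\left(P \right)} = \frac{-12 + P}{2 P}$
$J = - \frac{46711}{5}$ ($J = - \frac{621}{\frac{1}{2} \cdot \frac{1}{14} \left(-12 + 14\right)} - \frac{3241}{5} = - \frac{621}{\frac{1}{2} \cdot \frac{1}{14} \cdot 2} - \frac{3241}{5} = - 621 \frac{1}{\frac{1}{14}} - \frac{3241}{5} = \left(-621\right) 14 - \frac{3241}{5} = -8694 - \frac{3241}{5} = - \frac{46711}{5} \approx -9342.2$)
$\frac{1}{J} = \frac{1}{- \frac{46711}{5}} = - \frac{5}{46711}$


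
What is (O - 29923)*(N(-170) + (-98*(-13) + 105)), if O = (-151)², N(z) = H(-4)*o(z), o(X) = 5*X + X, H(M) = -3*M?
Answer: 77352042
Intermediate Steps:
o(X) = 6*X
N(z) = 72*z (N(z) = (-3*(-4))*(6*z) = 12*(6*z) = 72*z)
O = 22801
(O - 29923)*(N(-170) + (-98*(-13) + 105)) = (22801 - 29923)*(72*(-170) + (-98*(-13) + 105)) = -7122*(-12240 + (1274 + 105)) = -7122*(-12240 + 1379) = -7122*(-10861) = 77352042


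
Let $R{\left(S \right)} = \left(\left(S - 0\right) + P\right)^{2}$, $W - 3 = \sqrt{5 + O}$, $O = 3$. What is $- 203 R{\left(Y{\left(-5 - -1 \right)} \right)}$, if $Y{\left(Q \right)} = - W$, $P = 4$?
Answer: $-1827 + 812 \sqrt{2} \approx -678.66$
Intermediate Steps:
$W = 3 + 2 \sqrt{2}$ ($W = 3 + \sqrt{5 + 3} = 3 + \sqrt{8} = 3 + 2 \sqrt{2} \approx 5.8284$)
$Y{\left(Q \right)} = -3 - 2 \sqrt{2}$ ($Y{\left(Q \right)} = - (3 + 2 \sqrt{2}) = -3 - 2 \sqrt{2}$)
$R{\left(S \right)} = \left(4 + S\right)^{2}$ ($R{\left(S \right)} = \left(\left(S - 0\right) + 4\right)^{2} = \left(\left(S + 0\right) + 4\right)^{2} = \left(S + 4\right)^{2} = \left(4 + S\right)^{2}$)
$- 203 R{\left(Y{\left(-5 - -1 \right)} \right)} = - 203 \left(4 - \left(3 + 2 \sqrt{2}\right)\right)^{2} = - 203 \left(1 - 2 \sqrt{2}\right)^{2}$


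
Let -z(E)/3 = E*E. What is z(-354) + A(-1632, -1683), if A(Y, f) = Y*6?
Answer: -385740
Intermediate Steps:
A(Y, f) = 6*Y
z(E) = -3*E² (z(E) = -3*E*E = -3*E²)
z(-354) + A(-1632, -1683) = -3*(-354)² + 6*(-1632) = -3*125316 - 9792 = -375948 - 9792 = -385740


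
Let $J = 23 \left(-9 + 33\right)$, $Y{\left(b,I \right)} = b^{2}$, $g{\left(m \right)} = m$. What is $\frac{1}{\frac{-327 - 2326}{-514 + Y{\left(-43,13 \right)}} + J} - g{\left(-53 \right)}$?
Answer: $\frac{38917486}{734267} \approx 53.002$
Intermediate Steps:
$J = 552$ ($J = 23 \cdot 24 = 552$)
$\frac{1}{\frac{-327 - 2326}{-514 + Y{\left(-43,13 \right)}} + J} - g{\left(-53 \right)} = \frac{1}{\frac{-327 - 2326}{-514 + \left(-43\right)^{2}} + 552} - -53 = \frac{1}{- \frac{2653}{-514 + 1849} + 552} + 53 = \frac{1}{- \frac{2653}{1335} + 552} + 53 = \frac{1}{\frac{734267}{1335}} + 53 = \frac{1335}{734267} + 53 = \frac{38917486}{734267}$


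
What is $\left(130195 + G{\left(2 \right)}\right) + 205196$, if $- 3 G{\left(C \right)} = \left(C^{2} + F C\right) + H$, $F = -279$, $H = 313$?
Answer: $\frac{1006414}{3} \approx 3.3547 \cdot 10^{5}$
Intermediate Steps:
$G{\left(C \right)} = - \frac{313}{3} + 93 C - \frac{C^{2}}{3}$ ($G{\left(C \right)} = - \frac{\left(C^{2} - 279 C\right) + 313}{3} = - \frac{313 + C^{2} - 279 C}{3} = - \frac{313}{3} + 93 C - \frac{C^{2}}{3}$)
$\left(130195 + G{\left(2 \right)}\right) + 205196 = \left(130195 - \left(- \frac{245}{3} + \frac{4}{3}\right)\right) + 205196 = \left(130195 - - \frac{241}{3}\right) + 205196 = \left(130195 + \frac{241}{3}\right) + 205196 = \frac{390826}{3} + 205196 = \frac{1006414}{3}$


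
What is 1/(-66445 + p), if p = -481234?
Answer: -1/547679 ≈ -1.8259e-6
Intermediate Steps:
1/(-66445 + p) = 1/(-66445 - 481234) = 1/(-547679) = -1/547679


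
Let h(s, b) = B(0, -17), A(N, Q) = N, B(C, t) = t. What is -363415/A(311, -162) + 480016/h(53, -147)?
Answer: -155463031/5287 ≈ -29405.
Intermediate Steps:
h(s, b) = -17
-363415/A(311, -162) + 480016/h(53, -147) = -363415/311 + 480016/(-17) = -363415*1/311 + 480016*(-1/17) = -363415/311 - 480016/17 = -155463031/5287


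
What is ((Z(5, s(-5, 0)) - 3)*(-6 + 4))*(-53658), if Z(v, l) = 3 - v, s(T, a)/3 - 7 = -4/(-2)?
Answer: -536580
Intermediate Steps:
s(T, a) = 27 (s(T, a) = 21 + 3*(-4/(-2)) = 21 + 3*(-4*(-½)) = 21 + 3*2 = 21 + 6 = 27)
((Z(5, s(-5, 0)) - 3)*(-6 + 4))*(-53658) = (((3 - 1*5) - 3)*(-6 + 4))*(-53658) = (((3 - 5) - 3)*(-2))*(-53658) = ((-2 - 3)*(-2))*(-53658) = -5*(-2)*(-53658) = 10*(-53658) = -536580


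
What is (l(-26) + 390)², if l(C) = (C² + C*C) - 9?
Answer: 3003289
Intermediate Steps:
l(C) = -9 + 2*C² (l(C) = (C² + C²) - 9 = 2*C² - 9 = -9 + 2*C²)
(l(-26) + 390)² = ((-9 + 2*(-26)²) + 390)² = ((-9 + 2*676) + 390)² = ((-9 + 1352) + 390)² = (1343 + 390)² = 1733² = 3003289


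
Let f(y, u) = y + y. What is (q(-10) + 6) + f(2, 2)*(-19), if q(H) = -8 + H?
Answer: -88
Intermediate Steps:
f(y, u) = 2*y
(q(-10) + 6) + f(2, 2)*(-19) = ((-8 - 10) + 6) + (2*2)*(-19) = (-18 + 6) + 4*(-19) = -12 - 76 = -88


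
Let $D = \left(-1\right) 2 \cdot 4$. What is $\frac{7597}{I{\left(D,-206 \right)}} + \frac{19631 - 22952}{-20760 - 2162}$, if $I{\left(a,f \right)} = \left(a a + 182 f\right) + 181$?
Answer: $- \frac{50441147}{853775734} \approx -0.05908$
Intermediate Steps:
$D = -8$ ($D = \left(-2\right) 4 = -8$)
$I{\left(a,f \right)} = 181 + a^{2} + 182 f$ ($I{\left(a,f \right)} = \left(a^{2} + 182 f\right) + 181 = 181 + a^{2} + 182 f$)
$\frac{7597}{I{\left(D,-206 \right)}} + \frac{19631 - 22952}{-20760 - 2162} = \frac{7597}{181 + \left(-8\right)^{2} + 182 \left(-206\right)} + \frac{19631 - 22952}{-20760 - 2162} = \frac{7597}{181 + 64 - 37492} - \frac{3321}{-22922} = \frac{7597}{-37247} - - \frac{3321}{22922} = 7597 \left(- \frac{1}{37247}\right) + \frac{3321}{22922} = - \frac{7597}{37247} + \frac{3321}{22922} = - \frac{50441147}{853775734}$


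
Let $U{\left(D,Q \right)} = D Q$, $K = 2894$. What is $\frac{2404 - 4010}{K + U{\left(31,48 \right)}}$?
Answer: $- \frac{803}{2191} \approx -0.3665$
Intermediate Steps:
$\frac{2404 - 4010}{K + U{\left(31,48 \right)}} = \frac{2404 - 4010}{2894 + 31 \cdot 48} = - \frac{1606}{2894 + 1488} = - \frac{1606}{4382} = \left(-1606\right) \frac{1}{4382} = - \frac{803}{2191}$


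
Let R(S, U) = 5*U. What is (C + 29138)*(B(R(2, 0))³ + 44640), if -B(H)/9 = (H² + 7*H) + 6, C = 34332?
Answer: -7160939280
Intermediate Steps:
B(H) = -54 - 63*H - 9*H² (B(H) = -9*((H² + 7*H) + 6) = -9*(6 + H² + 7*H) = -54 - 63*H - 9*H²)
(C + 29138)*(B(R(2, 0))³ + 44640) = (34332 + 29138)*((-54 - 315*0 - 9*(5*0)²)³ + 44640) = 63470*((-54 - 63*0 - 9*0²)³ + 44640) = 63470*((-54 + 0 - 9*0)³ + 44640) = 63470*((-54 + 0 + 0)³ + 44640) = 63470*((-54)³ + 44640) = 63470*(-157464 + 44640) = 63470*(-112824) = -7160939280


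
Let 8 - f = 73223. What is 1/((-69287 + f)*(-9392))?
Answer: 1/1338378784 ≈ 7.4717e-10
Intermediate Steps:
f = -73215 (f = 8 - 1*73223 = 8 - 73223 = -73215)
1/((-69287 + f)*(-9392)) = 1/(-69287 - 73215*(-9392)) = -1/9392/(-142502) = -1/142502*(-1/9392) = 1/1338378784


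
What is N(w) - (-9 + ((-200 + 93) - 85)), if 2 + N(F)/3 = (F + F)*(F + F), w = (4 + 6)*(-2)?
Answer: 4995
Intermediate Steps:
w = -20 (w = 10*(-2) = -20)
N(F) = -6 + 12*F**2 (N(F) = -6 + 3*((F + F)*(F + F)) = -6 + 3*((2*F)*(2*F)) = -6 + 3*(4*F**2) = -6 + 12*F**2)
N(w) - (-9 + ((-200 + 93) - 85)) = (-6 + 12*(-20)**2) - (-9 + ((-200 + 93) - 85)) = (-6 + 12*400) - (-9 + (-107 - 85)) = (-6 + 4800) - (-9 - 192) = 4794 - 1*(-201) = 4794 + 201 = 4995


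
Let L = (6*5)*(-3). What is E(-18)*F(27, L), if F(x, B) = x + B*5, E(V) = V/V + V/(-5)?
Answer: -9729/5 ≈ -1945.8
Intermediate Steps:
E(V) = 1 - V/5 (E(V) = 1 + V*(-⅕) = 1 - V/5)
L = -90 (L = 30*(-3) = -90)
F(x, B) = x + 5*B
E(-18)*F(27, L) = (1 - ⅕*(-18))*(27 + 5*(-90)) = (1 + 18/5)*(27 - 450) = (23/5)*(-423) = -9729/5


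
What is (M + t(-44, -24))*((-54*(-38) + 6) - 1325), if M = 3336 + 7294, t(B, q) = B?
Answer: 7759538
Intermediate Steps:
M = 10630
(M + t(-44, -24))*((-54*(-38) + 6) - 1325) = (10630 - 44)*((-54*(-38) + 6) - 1325) = 10586*((2052 + 6) - 1325) = 10586*(2058 - 1325) = 10586*733 = 7759538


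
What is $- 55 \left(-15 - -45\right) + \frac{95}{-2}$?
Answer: $- \frac{3395}{2} \approx -1697.5$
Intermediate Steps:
$- 55 \left(-15 - -45\right) + \frac{95}{-2} = - 55 \left(-15 + 45\right) + 95 \left(- \frac{1}{2}\right) = \left(-55\right) 30 - \frac{95}{2} = -1650 - \frac{95}{2} = - \frac{3395}{2}$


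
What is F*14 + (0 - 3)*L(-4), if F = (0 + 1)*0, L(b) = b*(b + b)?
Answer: -96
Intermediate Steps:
L(b) = 2*b² (L(b) = b*(2*b) = 2*b²)
F = 0 (F = 1*0 = 0)
F*14 + (0 - 3)*L(-4) = 0*14 + (0 - 3)*(2*(-4)²) = 0 - 6*16 = 0 - 3*32 = 0 - 96 = -96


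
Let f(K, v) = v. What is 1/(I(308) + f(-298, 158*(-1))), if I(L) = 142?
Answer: -1/16 ≈ -0.062500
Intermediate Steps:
1/(I(308) + f(-298, 158*(-1))) = 1/(142 + 158*(-1)) = 1/(142 - 158) = 1/(-16) = -1/16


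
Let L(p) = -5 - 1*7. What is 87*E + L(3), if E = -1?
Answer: -99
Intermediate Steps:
L(p) = -12 (L(p) = -5 - 7 = -12)
87*E + L(3) = 87*(-1) - 12 = -87 - 12 = -99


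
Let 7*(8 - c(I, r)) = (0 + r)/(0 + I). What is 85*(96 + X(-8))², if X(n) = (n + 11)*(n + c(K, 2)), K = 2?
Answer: 38042685/49 ≈ 7.7638e+5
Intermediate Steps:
c(I, r) = 8 - r/(7*I) (c(I, r) = 8 - (0 + r)/(7*(0 + I)) = 8 - r/(7*I))
X(n) = (11 + n)*(55/7 + n) (X(n) = (n + 11)*(n + (8 - ⅐*2/2)) = (11 + n)*(n + (8 - ⅐*2*½)) = (11 + n)*(n + (8 - ⅐)) = (11 + n)*(n + 55/7) = (11 + n)*(55/7 + n))
85*(96 + X(-8))² = 85*(96 + (605/7 + (-8)² + (132/7)*(-8)))² = 85*(96 + (605/7 + 64 - 1056/7))² = 85*(96 - 3/7)² = 85*(669/7)² = 85*(447561/49) = 38042685/49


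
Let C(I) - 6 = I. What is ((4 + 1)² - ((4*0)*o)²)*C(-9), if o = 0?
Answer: -75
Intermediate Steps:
C(I) = 6 + I
((4 + 1)² - ((4*0)*o)²)*C(-9) = ((4 + 1)² - ((4*0)*0)²)*(6 - 9) = (5² - (0*0)²)*(-3) = (25 - 1*0²)*(-3) = (25 - 1*0)*(-3) = (25 + 0)*(-3) = 25*(-3) = -75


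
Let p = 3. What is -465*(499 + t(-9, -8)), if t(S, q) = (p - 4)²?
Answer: -232500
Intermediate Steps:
t(S, q) = 1 (t(S, q) = (3 - 4)² = (-1)² = 1)
-465*(499 + t(-9, -8)) = -465*(499 + 1) = -465*500 = -232500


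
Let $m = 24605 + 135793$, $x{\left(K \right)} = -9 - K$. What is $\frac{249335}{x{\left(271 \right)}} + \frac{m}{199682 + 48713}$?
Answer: $- \frac{1768247311}{1987160} \approx -889.84$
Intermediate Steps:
$m = 160398$
$\frac{249335}{x{\left(271 \right)}} + \frac{m}{199682 + 48713} = \frac{249335}{-9 - 271} + \frac{160398}{199682 + 48713} = \frac{249335}{-9 - 271} + \frac{160398}{248395} = \frac{249335}{-280} + 160398 \cdot \frac{1}{248395} = 249335 \left(- \frac{1}{280}\right) + \frac{22914}{35485} = - \frac{49867}{56} + \frac{22914}{35485} = - \frac{1768247311}{1987160}$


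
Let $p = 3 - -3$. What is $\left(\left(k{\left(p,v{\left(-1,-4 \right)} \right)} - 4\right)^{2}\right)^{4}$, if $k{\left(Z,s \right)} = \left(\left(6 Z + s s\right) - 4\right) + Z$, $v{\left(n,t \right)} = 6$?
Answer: $576480100000000$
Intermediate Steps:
$p = 6$ ($p = 3 + 3 = 6$)
$k{\left(Z,s \right)} = -4 + s^{2} + 7 Z$ ($k{\left(Z,s \right)} = \left(\left(6 Z + s^{2}\right) - 4\right) + Z = \left(\left(s^{2} + 6 Z\right) - 4\right) + Z = \left(-4 + s^{2} + 6 Z\right) + Z = -4 + s^{2} + 7 Z$)
$\left(\left(k{\left(p,v{\left(-1,-4 \right)} \right)} - 4\right)^{2}\right)^{4} = \left(\left(\left(-4 + 6^{2} + 7 \cdot 6\right) - 4\right)^{2}\right)^{4} = \left(\left(\left(-4 + 36 + 42\right) - 4\right)^{2}\right)^{4} = \left(\left(74 - 4\right)^{2}\right)^{4} = \left(70^{2}\right)^{4} = 4900^{4} = 576480100000000$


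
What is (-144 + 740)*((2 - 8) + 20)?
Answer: 8344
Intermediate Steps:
(-144 + 740)*((2 - 8) + 20) = 596*(-6 + 20) = 596*14 = 8344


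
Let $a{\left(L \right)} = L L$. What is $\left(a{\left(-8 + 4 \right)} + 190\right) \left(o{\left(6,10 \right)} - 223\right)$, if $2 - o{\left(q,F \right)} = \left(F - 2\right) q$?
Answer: $-55414$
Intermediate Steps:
$o{\left(q,F \right)} = 2 - q \left(-2 + F\right)$ ($o{\left(q,F \right)} = 2 - \left(F - 2\right) q = 2 - \left(-2 + F\right) q = 2 - q \left(-2 + F\right)$)
$a{\left(L \right)} = L^{2}$
$\left(a{\left(-8 + 4 \right)} + 190\right) \left(o{\left(6,10 \right)} - 223\right) = \left(\left(-8 + 4\right)^{2} + 190\right) \left(\left(2 + 2 \cdot 6 - 10 \cdot 6\right) - 223\right) = \left(\left(-4\right)^{2} + 190\right) \left(\left(2 + 12 - 60\right) - 223\right) = \left(16 + 190\right) \left(-46 - 223\right) = 206 \left(-269\right) = -55414$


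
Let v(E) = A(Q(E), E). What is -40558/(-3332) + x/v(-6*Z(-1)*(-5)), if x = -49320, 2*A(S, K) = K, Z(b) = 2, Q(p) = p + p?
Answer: -388375/238 ≈ -1631.8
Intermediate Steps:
Q(p) = 2*p
A(S, K) = K/2
v(E) = E/2
-40558/(-3332) + x/v(-6*Z(-1)*(-5)) = -40558/(-3332) - 49320/((-6*2*(-5))/2) = -40558*(-1/3332) - 49320/((-12*(-5))/2) = 2897/238 - 49320/((½)*60) = 2897/238 - 49320/30 = 2897/238 - 49320*1/30 = 2897/238 - 1644 = -388375/238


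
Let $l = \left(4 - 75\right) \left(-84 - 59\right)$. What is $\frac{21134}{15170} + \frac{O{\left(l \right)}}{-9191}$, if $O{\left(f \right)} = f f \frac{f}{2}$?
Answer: $- \frac{610654245382227}{10725190} \approx -5.6936 \cdot 10^{7}$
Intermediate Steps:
$l = 10153$ ($l = \left(-71\right) \left(-143\right) = 10153$)
$O{\left(f \right)} = \frac{f^{3}}{2}$ ($O{\left(f \right)} = f^{2} f \frac{1}{2} = f^{2} \frac{f}{2} = \frac{f^{3}}{2}$)
$\frac{21134}{15170} + \frac{O{\left(l \right)}}{-9191} = \frac{21134}{15170} + \frac{\frac{1}{2} \cdot 10153^{3}}{-9191} = 21134 \cdot \frac{1}{15170} + \frac{1}{2} \cdot 1046605851577 \left(- \frac{1}{9191}\right) = \frac{10567}{7585} + \frac{1046605851577}{2} \left(- \frac{1}{9191}\right) = \frac{10567}{7585} - \frac{80508142429}{1414} = - \frac{610654245382227}{10725190}$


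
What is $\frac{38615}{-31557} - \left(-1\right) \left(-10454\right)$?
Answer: $- \frac{329935493}{31557} \approx -10455.0$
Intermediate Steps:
$\frac{38615}{-31557} - \left(-1\right) \left(-10454\right) = 38615 \left(- \frac{1}{31557}\right) - 10454 = - \frac{38615}{31557} - 10454 = - \frac{329935493}{31557}$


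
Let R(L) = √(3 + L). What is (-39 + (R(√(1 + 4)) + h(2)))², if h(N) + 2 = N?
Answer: (39 - √(3 + √5))² ≈ 1347.8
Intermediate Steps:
h(N) = -2 + N
(-39 + (R(√(1 + 4)) + h(2)))² = (-39 + (√(3 + √(1 + 4)) + (-2 + 2)))² = (-39 + (√(3 + √5) + 0))² = (-39 + √(3 + √5))²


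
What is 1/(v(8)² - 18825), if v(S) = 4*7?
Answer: -1/18041 ≈ -5.5429e-5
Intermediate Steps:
v(S) = 28
1/(v(8)² - 18825) = 1/(28² - 18825) = 1/(784 - 18825) = 1/(-18041) = -1/18041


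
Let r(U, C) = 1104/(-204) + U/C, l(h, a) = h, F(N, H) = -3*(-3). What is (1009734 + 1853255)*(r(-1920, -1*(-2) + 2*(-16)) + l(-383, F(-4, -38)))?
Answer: -15789384335/17 ≈ -9.2879e+8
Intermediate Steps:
F(N, H) = 9
r(U, C) = -92/17 + U/C (r(U, C) = 1104*(-1/204) + U/C = -92/17 + U/C)
(1009734 + 1853255)*(r(-1920, -1*(-2) + 2*(-16)) + l(-383, F(-4, -38))) = (1009734 + 1853255)*((-92/17 - 1920/(-1*(-2) + 2*(-16))) - 383) = 2862989*((-92/17 - 1920/(2 - 32)) - 383) = 2862989*((-92/17 - 1920/(-30)) - 383) = 2862989*((-92/17 - 1920*(-1/30)) - 383) = 2862989*((-92/17 + 64) - 383) = 2862989*(996/17 - 383) = 2862989*(-5515/17) = -15789384335/17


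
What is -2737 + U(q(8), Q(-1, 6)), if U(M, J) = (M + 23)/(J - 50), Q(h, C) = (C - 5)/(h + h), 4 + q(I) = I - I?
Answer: -276475/101 ≈ -2737.4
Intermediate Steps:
q(I) = -4 (q(I) = -4 + (I - I) = -4 + 0 = -4)
Q(h, C) = (-5 + C)/(2*h) (Q(h, C) = (-5 + C)/((2*h)) = (-5 + C)*(1/(2*h)) = (-5 + C)/(2*h))
U(M, J) = (23 + M)/(-50 + J)
-2737 + U(q(8), Q(-1, 6)) = -2737 + (23 - 4)/(-50 + (½)*(-5 + 6)/(-1)) = -2737 + 19/(-50 + (½)*(-1)*1) = -2737 + 19/(-50 - ½) = -2737 + 19/(-101/2) = -2737 - 2/101*19 = -2737 - 38/101 = -276475/101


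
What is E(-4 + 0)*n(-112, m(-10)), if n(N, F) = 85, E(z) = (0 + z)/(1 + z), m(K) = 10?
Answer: 340/3 ≈ 113.33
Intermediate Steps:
E(z) = z/(1 + z)
E(-4 + 0)*n(-112, m(-10)) = ((-4 + 0)/(1 + (-4 + 0)))*85 = -4/(1 - 4)*85 = -4/(-3)*85 = -4*(-⅓)*85 = (4/3)*85 = 340/3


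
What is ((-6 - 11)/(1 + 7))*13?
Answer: -221/8 ≈ -27.625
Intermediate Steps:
((-6 - 11)/(1 + 7))*13 = -17/8*13 = -221/8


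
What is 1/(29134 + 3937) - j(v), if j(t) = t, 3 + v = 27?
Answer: -793703/33071 ≈ -24.000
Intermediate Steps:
v = 24 (v = -3 + 27 = 24)
1/(29134 + 3937) - j(v) = 1/(29134 + 3937) - 1*24 = 1/33071 - 24 = -793703/33071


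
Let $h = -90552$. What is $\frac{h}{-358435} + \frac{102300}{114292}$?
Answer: $\frac{3115377}{2714435} \approx 1.1477$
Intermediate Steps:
$\frac{h}{-358435} + \frac{102300}{114292} = - \frac{90552}{-358435} + \frac{102300}{114292} = \left(-90552\right) \left(- \frac{1}{358435}\right) + 102300 \cdot \frac{1}{114292} = \frac{24}{95} + \frac{25575}{28573} = \frac{3115377}{2714435}$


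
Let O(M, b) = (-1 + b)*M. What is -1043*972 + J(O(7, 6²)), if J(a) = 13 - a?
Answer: -1014028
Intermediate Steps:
O(M, b) = M*(-1 + b)
-1043*972 + J(O(7, 6²)) = -1043*972 + (13 - 7*(-1 + 6²)) = -1013796 + (13 - 7*(-1 + 36)) = -1013796 + (13 - 7*35) = -1013796 + (13 - 1*245) = -1013796 + (13 - 245) = -1013796 - 232 = -1014028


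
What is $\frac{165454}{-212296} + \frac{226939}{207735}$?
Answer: $\frac{6903827627}{22050654780} \approx 0.31309$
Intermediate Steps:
$\frac{165454}{-212296} + \frac{226939}{207735} = 165454 \left(- \frac{1}{212296}\right) + 226939 \cdot \frac{1}{207735} = - \frac{82727}{106148} + \frac{226939}{207735} = \frac{6903827627}{22050654780}$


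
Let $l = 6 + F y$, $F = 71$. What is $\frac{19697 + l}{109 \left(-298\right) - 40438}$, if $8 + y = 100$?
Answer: $- \frac{5247}{14584} \approx -0.35978$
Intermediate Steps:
$y = 92$ ($y = -8 + 100 = 92$)
$l = 6538$ ($l = 6 + 71 \cdot 92 = 6 + 6532 = 6538$)
$\frac{19697 + l}{109 \left(-298\right) - 40438} = \frac{19697 + 6538}{109 \left(-298\right) - 40438} = \frac{26235}{-32482 - 40438} = \frac{26235}{-72920} = 26235 \left(- \frac{1}{72920}\right) = - \frac{5247}{14584}$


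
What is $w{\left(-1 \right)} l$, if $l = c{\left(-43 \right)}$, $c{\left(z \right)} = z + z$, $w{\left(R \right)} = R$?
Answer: $86$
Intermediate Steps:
$c{\left(z \right)} = 2 z$
$l = -86$ ($l = 2 \left(-43\right) = -86$)
$w{\left(-1 \right)} l = \left(-1\right) \left(-86\right) = 86$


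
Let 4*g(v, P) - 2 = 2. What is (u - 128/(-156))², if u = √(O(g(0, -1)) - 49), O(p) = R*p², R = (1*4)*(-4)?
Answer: -97841/1521 + 64*I*√65/39 ≈ -64.327 + 13.23*I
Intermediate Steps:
g(v, P) = 1 (g(v, P) = ½ + (¼)*2 = ½ + ½ = 1)
R = -16 (R = 4*(-4) = -16)
O(p) = -16*p²
u = I*√65 (u = √(-16*1² - 49) = √(-16*1 - 49) = √(-16 - 49) = √(-65) = I*√65 ≈ 8.0623*I)
(u - 128/(-156))² = (I*√65 - 128/(-156))² = (I*√65 - 128*(-1/156))² = (I*√65 + 32/39)² = (32/39 + I*√65)²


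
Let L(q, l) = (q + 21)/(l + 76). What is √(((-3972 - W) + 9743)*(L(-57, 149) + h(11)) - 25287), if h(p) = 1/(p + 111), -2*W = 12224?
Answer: I*√10080515838/610 ≈ 164.59*I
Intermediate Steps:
W = -6112 (W = -½*12224 = -6112)
h(p) = 1/(111 + p)
L(q, l) = (21 + q)/(76 + l)
√(((-3972 - W) + 9743)*(L(-57, 149) + h(11)) - 25287) = √(((-3972 - 1*(-6112)) + 9743)*((21 - 57)/(76 + 149) + 1/(111 + 11)) - 25287) = √(((-3972 + 6112) + 9743)*(-36/225 + 1/122) - 25287) = √((2140 + 9743)*((1/225)*(-36) + 1/122) - 25287) = √(11883*(-4/25 + 1/122) - 25287) = √(11883*(-463/3050) - 25287) = √(-5501829/3050 - 25287) = √(-82627179/3050) = I*√10080515838/610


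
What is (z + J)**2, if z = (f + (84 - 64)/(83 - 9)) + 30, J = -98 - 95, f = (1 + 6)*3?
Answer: 27499536/1369 ≈ 20087.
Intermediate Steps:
f = 21 (f = 7*3 = 21)
J = -193
z = 1897/37 (z = (21 + (84 - 64)/(83 - 9)) + 30 = (21 + 20/74) + 30 = (21 + 20*(1/74)) + 30 = (21 + 10/37) + 30 = 787/37 + 30 = 1897/37 ≈ 51.270)
(z + J)**2 = (1897/37 - 193)**2 = (-5244/37)**2 = 27499536/1369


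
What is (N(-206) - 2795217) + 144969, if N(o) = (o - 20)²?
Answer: -2599172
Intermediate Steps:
N(o) = (-20 + o)²
(N(-206) - 2795217) + 144969 = ((-20 - 206)² - 2795217) + 144969 = ((-226)² - 2795217) + 144969 = (51076 - 2795217) + 144969 = -2744141 + 144969 = -2599172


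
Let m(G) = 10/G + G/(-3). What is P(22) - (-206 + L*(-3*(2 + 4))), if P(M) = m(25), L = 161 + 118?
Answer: 78301/15 ≈ 5220.1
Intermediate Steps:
L = 279
m(G) = 10/G - G/3 (m(G) = 10/G + G*(-1/3) = 10/G - G/3)
P(M) = -119/15 (P(M) = 10/25 - 1/3*25 = 10*(1/25) - 25/3 = 2/5 - 25/3 = -119/15)
P(22) - (-206 + L*(-3*(2 + 4))) = -119/15 - (-206 + 279*(-3*(2 + 4))) = -119/15 - (-206 + 279*(-3*6)) = -119/15 - (-206 + 279*(-18)) = -119/15 - (-206 - 5022) = -119/15 - 1*(-5228) = -119/15 + 5228 = 78301/15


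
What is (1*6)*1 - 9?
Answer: -3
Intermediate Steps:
(1*6)*1 - 9 = 6*1 - 9 = 6 - 9 = -3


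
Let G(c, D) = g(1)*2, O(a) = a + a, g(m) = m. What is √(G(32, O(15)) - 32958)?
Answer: 2*I*√8239 ≈ 181.54*I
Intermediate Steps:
O(a) = 2*a
G(c, D) = 2 (G(c, D) = 1*2 = 2)
√(G(32, O(15)) - 32958) = √(2 - 32958) = √(-32956) = 2*I*√8239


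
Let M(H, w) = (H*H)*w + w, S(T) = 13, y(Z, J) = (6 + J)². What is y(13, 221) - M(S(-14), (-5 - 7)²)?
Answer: 27049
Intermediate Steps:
M(H, w) = w + w*H² (M(H, w) = H²*w + w = w*H² + w = w + w*H²)
y(13, 221) - M(S(-14), (-5 - 7)²) = (6 + 221)² - (-5 - 7)²*(1 + 13²) = 227² - (-12)²*(1 + 169) = 51529 - 144*170 = 51529 - 1*24480 = 51529 - 24480 = 27049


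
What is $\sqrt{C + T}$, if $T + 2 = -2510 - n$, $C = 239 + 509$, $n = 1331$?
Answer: $i \sqrt{3095} \approx 55.633 i$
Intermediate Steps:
$C = 748$
$T = -3843$ ($T = -2 - 3841 = -3843$)
$\sqrt{C + T} = \sqrt{748 - 3843} = \sqrt{-3095} = i \sqrt{3095}$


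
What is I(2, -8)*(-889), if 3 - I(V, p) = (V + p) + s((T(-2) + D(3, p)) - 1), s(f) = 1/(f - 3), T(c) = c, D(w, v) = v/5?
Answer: -308483/38 ≈ -8118.0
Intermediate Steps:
D(w, v) = v/5 (D(w, v) = v*(1/5) = v/5)
s(f) = 1/(-3 + f)
I(V, p) = 3 - V - p - 1/(-6 + p/5) (I(V, p) = 3 - ((V + p) + 1/(-3 + ((-2 + p/5) - 1))) = 3 - ((V + p) + 1/(-3 + (-3 + p/5))) = 3 - ((V + p) + 1/(-6 + p/5)) = 3 - (V + p + 1/(-6 + p/5)) = 3 + (-V - p - 1/(-6 + p/5)) = 3 - V - p - 1/(-6 + p/5))
I(2, -8)*(-889) = ((-5 + (-30 - 8)*(3 - 1*2 - 1*(-8)))/(-30 - 8))*(-889) = ((-5 - 38*(3 - 2 + 8))/(-38))*(-889) = -(-5 - 38*9)/38*(-889) = -(-5 - 342)/38*(-889) = -1/38*(-347)*(-889) = (347/38)*(-889) = -308483/38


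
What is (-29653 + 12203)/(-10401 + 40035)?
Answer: -8725/14817 ≈ -0.58885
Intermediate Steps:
(-29653 + 12203)/(-10401 + 40035) = -17450/29634 = -17450*1/29634 = -8725/14817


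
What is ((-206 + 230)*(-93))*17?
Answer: -37944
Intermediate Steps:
((-206 + 230)*(-93))*17 = (24*(-93))*17 = -2232*17 = -37944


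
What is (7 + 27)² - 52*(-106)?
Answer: 6668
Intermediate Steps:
(7 + 27)² - 52*(-106) = 34² - 1*(-5512) = 1156 + 5512 = 6668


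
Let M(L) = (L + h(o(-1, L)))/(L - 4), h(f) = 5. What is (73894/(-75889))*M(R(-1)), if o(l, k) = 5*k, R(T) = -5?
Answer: 0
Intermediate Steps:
M(L) = (5 + L)/(-4 + L) (M(L) = (L + 5)/(L - 4) = (5 + L)/(-4 + L))
(73894/(-75889))*M(R(-1)) = (73894/(-75889))*((5 - 5)/(-4 - 5)) = (73894*(-1/75889))*(0/(-9)) = -(-73894)*0/683001 = -73894/75889*0 = 0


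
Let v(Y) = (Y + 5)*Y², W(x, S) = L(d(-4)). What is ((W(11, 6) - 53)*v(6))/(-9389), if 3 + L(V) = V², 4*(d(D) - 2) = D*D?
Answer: 7920/9389 ≈ 0.84354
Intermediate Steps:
d(D) = 2 + D²/4 (d(D) = 2 + (D*D)/4 = 2 + D²/4)
L(V) = -3 + V²
W(x, S) = 33 (W(x, S) = -3 + (2 + (¼)*(-4)²)² = -3 + (2 + (¼)*16)² = -3 + (2 + 4)² = -3 + 6² = -3 + 36 = 33)
v(Y) = Y²*(5 + Y) (v(Y) = (5 + Y)*Y² = Y²*(5 + Y))
((W(11, 6) - 53)*v(6))/(-9389) = ((33 - 53)*(6²*(5 + 6)))/(-9389) = -720*11*(-1/9389) = -20*396*(-1/9389) = -7920*(-1/9389) = 7920/9389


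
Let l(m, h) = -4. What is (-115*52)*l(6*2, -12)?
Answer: 23920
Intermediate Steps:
(-115*52)*l(6*2, -12) = -115*52*(-4) = -5980*(-4) = 23920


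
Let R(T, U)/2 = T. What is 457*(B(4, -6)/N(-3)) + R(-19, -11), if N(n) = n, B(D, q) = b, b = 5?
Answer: -2399/3 ≈ -799.67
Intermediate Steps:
B(D, q) = 5
R(T, U) = 2*T
457*(B(4, -6)/N(-3)) + R(-19, -11) = 457*(5/(-3)) + 2*(-19) = 457*(5*(-⅓)) - 38 = 457*(-5/3) - 38 = -2285/3 - 38 = -2399/3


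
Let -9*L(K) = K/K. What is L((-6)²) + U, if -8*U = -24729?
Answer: 222553/72 ≈ 3091.0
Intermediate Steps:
U = 24729/8 (U = -⅛*(-24729) = 24729/8 ≈ 3091.1)
L(K) = -⅑ (L(K) = -K/(9*K) = -⅑*1 = -⅑)
L((-6)²) + U = -⅑ + 24729/8 = 222553/72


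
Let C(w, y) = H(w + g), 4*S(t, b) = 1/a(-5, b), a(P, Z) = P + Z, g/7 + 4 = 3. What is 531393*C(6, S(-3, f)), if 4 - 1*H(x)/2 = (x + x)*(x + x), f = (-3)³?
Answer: 0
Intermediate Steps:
g = -7 (g = -28 + 7*3 = -28 + 21 = -7)
f = -27
H(x) = 8 - 8*x² (H(x) = 8 - 2*(x + x)*(x + x) = 8 - 2*2*x*2*x = 8 - 8*x²)
S(t, b) = 1/(4*(-5 + b))
C(w, y) = 8 - 8*(-7 + w)² (C(w, y) = 8 - 8*(w - 7)² = 8 - 8*(-7 + w)²)
531393*C(6, S(-3, f)) = 531393*(8 - 8*(-7 + 6)²) = 531393*(8 - 8*(-1)²) = 531393*(8 - 8*1) = 531393*(8 - 8) = 531393*0 = 0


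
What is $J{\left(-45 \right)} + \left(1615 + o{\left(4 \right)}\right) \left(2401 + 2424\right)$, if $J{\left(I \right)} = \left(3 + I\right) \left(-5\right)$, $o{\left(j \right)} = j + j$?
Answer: $7831185$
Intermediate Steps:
$o{\left(j \right)} = 2 j$
$J{\left(I \right)} = -15 - 5 I$
$J{\left(-45 \right)} + \left(1615 + o{\left(4 \right)}\right) \left(2401 + 2424\right) = \left(-15 - -225\right) + \left(1615 + 2 \cdot 4\right) \left(2401 + 2424\right) = \left(-15 + 225\right) + \left(1615 + 8\right) 4825 = 210 + 1623 \cdot 4825 = 210 + 7830975 = 7831185$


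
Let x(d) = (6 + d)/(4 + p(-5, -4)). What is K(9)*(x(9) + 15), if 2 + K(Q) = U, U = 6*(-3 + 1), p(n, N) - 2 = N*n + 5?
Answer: -6720/31 ≈ -216.77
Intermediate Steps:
p(n, N) = 7 + N*n (p(n, N) = 2 + (N*n + 5) = 2 + (5 + N*n) = 7 + N*n)
U = -12 (U = 6*(-2) = -12)
K(Q) = -14 (K(Q) = -2 - 12 = -14)
x(d) = 6/31 + d/31 (x(d) = (6 + d)/(4 + (7 - 4*(-5))) = (6 + d)/(4 + (7 + 20)) = (6 + d)/(4 + 27) = (6 + d)/31 = (6 + d)*(1/31) = 6/31 + d/31)
K(9)*(x(9) + 15) = -14*((6/31 + (1/31)*9) + 15) = -14*((6/31 + 9/31) + 15) = -14*(15/31 + 15) = -14*480/31 = -6720/31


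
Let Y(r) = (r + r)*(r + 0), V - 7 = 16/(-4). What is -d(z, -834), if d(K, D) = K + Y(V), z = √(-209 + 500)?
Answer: -18 - √291 ≈ -35.059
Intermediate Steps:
V = 3 (V = 7 + 16/(-4) = 7 + 16*(-¼) = 7 - 4 = 3)
z = √291 ≈ 17.059
Y(r) = 2*r² (Y(r) = (2*r)*r = 2*r²)
d(K, D) = 18 + K (d(K, D) = K + 2*3² = K + 2*9 = K + 18 = 18 + K)
-d(z, -834) = -(18 + √291) = -18 - √291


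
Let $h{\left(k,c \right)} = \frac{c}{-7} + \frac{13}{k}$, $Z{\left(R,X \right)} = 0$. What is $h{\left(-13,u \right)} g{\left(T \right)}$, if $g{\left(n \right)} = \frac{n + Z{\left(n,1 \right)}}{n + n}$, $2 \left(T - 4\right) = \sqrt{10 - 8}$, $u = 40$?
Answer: $- \frac{47}{14} \approx -3.3571$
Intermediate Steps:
$h{\left(k,c \right)} = \frac{13}{k} - \frac{c}{7}$ ($h{\left(k,c \right)} = c \left(- \frac{1}{7}\right) + \frac{13}{k} = - \frac{c}{7} + \frac{13}{k} = \frac{13}{k} - \frac{c}{7}$)
$T = 4 + \frac{\sqrt{2}}{2}$ ($T = 4 + \frac{\sqrt{10 - 8}}{2} = 4 + \frac{\sqrt{2}}{2} \approx 4.7071$)
$g{\left(n \right)} = \frac{1}{2}$ ($g{\left(n \right)} = \frac{n + 0}{n + n} = \frac{n}{2 n} = n \frac{1}{2 n} = \frac{1}{2}$)
$h{\left(-13,u \right)} g{\left(T \right)} = \left(\frac{13}{-13} - \frac{40}{7}\right) \frac{1}{2} = \left(13 \left(- \frac{1}{13}\right) - \frac{40}{7}\right) \frac{1}{2} = \left(-1 - \frac{40}{7}\right) \frac{1}{2} = \left(- \frac{47}{7}\right) \frac{1}{2} = - \frac{47}{14}$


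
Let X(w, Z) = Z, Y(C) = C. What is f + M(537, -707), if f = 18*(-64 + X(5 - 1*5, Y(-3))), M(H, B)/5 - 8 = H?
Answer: 1519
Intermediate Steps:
M(H, B) = 40 + 5*H
f = -1206 (f = 18*(-64 - 3) = 18*(-67) = -1206)
f + M(537, -707) = -1206 + (40 + 5*537) = -1206 + (40 + 2685) = -1206 + 2725 = 1519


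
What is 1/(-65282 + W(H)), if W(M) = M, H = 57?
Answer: -1/65225 ≈ -1.5332e-5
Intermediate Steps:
1/(-65282 + W(H)) = 1/(-65282 + 57) = 1/(-65225) = -1/65225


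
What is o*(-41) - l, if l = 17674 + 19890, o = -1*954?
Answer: 1550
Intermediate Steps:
o = -954
l = 37564
o*(-41) - l = -954*(-41) - 1*37564 = 39114 - 37564 = 1550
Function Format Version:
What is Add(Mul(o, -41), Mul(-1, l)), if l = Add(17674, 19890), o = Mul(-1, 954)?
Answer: 1550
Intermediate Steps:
o = -954
l = 37564
Add(Mul(o, -41), Mul(-1, l)) = Add(Mul(-954, -41), Mul(-1, 37564)) = Add(39114, -37564) = 1550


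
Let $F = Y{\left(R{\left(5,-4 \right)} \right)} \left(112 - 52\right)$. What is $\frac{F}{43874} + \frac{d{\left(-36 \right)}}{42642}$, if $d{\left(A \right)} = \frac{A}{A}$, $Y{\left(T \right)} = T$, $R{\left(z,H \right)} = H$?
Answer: $- \frac{5095103}{935437554} \approx -0.0054468$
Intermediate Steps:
$d{\left(A \right)} = 1$
$F = -240$ ($F = - 4 \left(112 - 52\right) = \left(-4\right) 60 = -240$)
$\frac{F}{43874} + \frac{d{\left(-36 \right)}}{42642} = - \frac{240}{43874} + 1 \cdot \frac{1}{42642} = \left(-240\right) \frac{1}{43874} + 1 \cdot \frac{1}{42642} = - \frac{120}{21937} + \frac{1}{42642} = - \frac{5095103}{935437554}$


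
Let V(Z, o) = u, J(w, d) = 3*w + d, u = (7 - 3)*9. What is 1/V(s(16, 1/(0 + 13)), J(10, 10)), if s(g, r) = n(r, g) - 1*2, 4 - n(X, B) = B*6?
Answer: 1/36 ≈ 0.027778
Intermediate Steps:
n(X, B) = 4 - 6*B (n(X, B) = 4 - B*6 = 4 - 6*B)
s(g, r) = 2 - 6*g (s(g, r) = (4 - 6*g) - 1*2 = (4 - 6*g) - 2 = 2 - 6*g)
u = 36 (u = 4*9 = 36)
J(w, d) = d + 3*w
V(Z, o) = 36
1/V(s(16, 1/(0 + 13)), J(10, 10)) = 1/36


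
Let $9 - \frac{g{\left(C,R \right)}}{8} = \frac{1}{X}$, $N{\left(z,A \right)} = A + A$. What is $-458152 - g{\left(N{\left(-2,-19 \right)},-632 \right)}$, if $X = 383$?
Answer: $- \frac{175499784}{383} \approx -4.5822 \cdot 10^{5}$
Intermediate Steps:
$N{\left(z,A \right)} = 2 A$
$g{\left(C,R \right)} = \frac{27568}{383}$ ($g{\left(C,R \right)} = 72 - \frac{8}{383} = \frac{27568}{383}$)
$-458152 - g{\left(N{\left(-2,-19 \right)},-632 \right)} = -458152 - \frac{27568}{383} = - \frac{175499784}{383}$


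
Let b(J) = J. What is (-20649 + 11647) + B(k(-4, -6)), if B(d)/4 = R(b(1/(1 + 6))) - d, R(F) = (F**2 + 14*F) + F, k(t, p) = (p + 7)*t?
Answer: -439890/49 ≈ -8977.3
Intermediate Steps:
k(t, p) = t*(7 + p) (k(t, p) = (7 + p)*t = t*(7 + p))
R(F) = F**2 + 15*F
B(d) = 424/49 - 4*d (B(d) = 4*((15 + 1/(1 + 6))/(1 + 6) - d) = 4*((15 + 1/7)/7 - d) = 4*((1/7)*(106/7) - d) = 4*(106/49 - d) = 424/49 - 4*d)
(-20649 + 11647) + B(k(-4, -6)) = (-20649 + 11647) + (424/49 - (-16)*(7 - 6)) = -9002 + (424/49 - (-16)) = -9002 + (424/49 - 4*(-4)) = -9002 + (424/49 + 16) = -9002 + 1208/49 = -439890/49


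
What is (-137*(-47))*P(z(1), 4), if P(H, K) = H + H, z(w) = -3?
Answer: -38634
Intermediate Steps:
P(H, K) = 2*H
(-137*(-47))*P(z(1), 4) = (-137*(-47))*(2*(-3)) = 6439*(-6) = -38634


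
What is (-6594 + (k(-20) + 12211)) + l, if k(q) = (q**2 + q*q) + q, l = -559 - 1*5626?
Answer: 212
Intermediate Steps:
l = -6185 (l = -559 - 5626 = -6185)
k(q) = q + 2*q**2 (k(q) = (q**2 + q**2) + q = 2*q**2 + q = q + 2*q**2)
(-6594 + (k(-20) + 12211)) + l = (-6594 + (-20*(1 + 2*(-20)) + 12211)) - 6185 = (-6594 + (-20*(1 - 40) + 12211)) - 6185 = (-6594 + (-20*(-39) + 12211)) - 6185 = (-6594 + (780 + 12211)) - 6185 = (-6594 + 12991) - 6185 = 6397 - 6185 = 212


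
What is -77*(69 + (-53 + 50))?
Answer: -5082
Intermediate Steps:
-77*(69 + (-53 + 50)) = -77*(69 - 3) = -77*66 = -5082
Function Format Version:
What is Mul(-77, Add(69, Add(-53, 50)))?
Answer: -5082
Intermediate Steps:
Mul(-77, Add(69, Add(-53, 50))) = Mul(-77, Add(69, -3)) = Mul(-77, 66) = -5082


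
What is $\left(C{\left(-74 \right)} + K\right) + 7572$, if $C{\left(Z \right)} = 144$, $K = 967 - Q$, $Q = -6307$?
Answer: $14990$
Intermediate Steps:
$K = 7274$ ($K = 967 - -6307 = 967 + 6307 = 7274$)
$\left(C{\left(-74 \right)} + K\right) + 7572 = \left(144 + 7274\right) + 7572 = 7418 + 7572 = 14990$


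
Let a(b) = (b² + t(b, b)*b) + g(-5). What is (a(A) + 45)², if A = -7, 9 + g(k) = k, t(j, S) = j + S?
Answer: 31684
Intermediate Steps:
t(j, S) = S + j
g(k) = -9 + k
a(b) = -14 + 3*b² (a(b) = (b² + (b + b)*b) + (-9 - 5) = (b² + (2*b)*b) - 14 = (b² + 2*b²) - 14 = 3*b² - 14 = -14 + 3*b²)
(a(A) + 45)² = ((-14 + 3*(-7)²) + 45)² = ((-14 + 3*49) + 45)² = ((-14 + 147) + 45)² = (133 + 45)² = 178² = 31684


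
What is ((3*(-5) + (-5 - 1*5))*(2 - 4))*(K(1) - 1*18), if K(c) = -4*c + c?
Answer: -1050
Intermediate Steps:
K(c) = -3*c
((3*(-5) + (-5 - 1*5))*(2 - 4))*(K(1) - 1*18) = ((3*(-5) + (-5 - 1*5))*(2 - 4))*(-3*1 - 1*18) = ((-15 + (-5 - 5))*(-2))*(-3 - 18) = ((-15 - 10)*(-2))*(-21) = -25*(-2)*(-21) = 50*(-21) = -1050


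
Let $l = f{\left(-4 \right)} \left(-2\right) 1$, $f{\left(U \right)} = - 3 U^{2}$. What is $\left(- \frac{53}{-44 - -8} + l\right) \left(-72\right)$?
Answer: $-7018$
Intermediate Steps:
$l = 96$ ($l = - 3 \left(-4\right)^{2} \left(-2\right) 1 = \left(-3\right) 16 \left(-2\right) 1 = \left(-48\right) \left(-2\right) 1 = 96 \cdot 1 = 96$)
$\left(- \frac{53}{-44 - -8} + l\right) \left(-72\right) = \left(- \frac{53}{-44 - -8} + 96\right) \left(-72\right) = \left(- \frac{53}{-44 + 8} + 96\right) \left(-72\right) = \left(- \frac{53}{-36} + 96\right) \left(-72\right) = \left(\left(-53\right) \left(- \frac{1}{36}\right) + 96\right) \left(-72\right) = \left(\frac{53}{36} + 96\right) \left(-72\right) = \frac{3509}{36} \left(-72\right) = -7018$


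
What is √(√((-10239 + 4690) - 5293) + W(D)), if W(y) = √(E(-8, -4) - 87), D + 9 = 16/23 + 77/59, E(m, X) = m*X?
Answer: √I*√(√55 + √10842) ≈ 7.468 + 7.468*I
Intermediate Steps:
E(m, X) = X*m
D = -9498/1357 (D = -9 + (16/23 + 77/59) = -9 + 2715/1357 = -9498/1357 ≈ -6.9993)
W(y) = I*√55 (W(y) = √(-4*(-8) - 87) = √(32 - 87) = √(-55) = I*√55)
√(√((-10239 + 4690) - 5293) + W(D)) = √(√((-10239 + 4690) - 5293) + I*√55) = √(√(-5549 - 5293) + I*√55) = √(√(-10842) + I*√55) = √(I*√10842 + I*√55) = √(I*√55 + I*√10842)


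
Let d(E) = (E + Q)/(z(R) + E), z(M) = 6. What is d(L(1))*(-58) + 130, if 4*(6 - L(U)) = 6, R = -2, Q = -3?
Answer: 852/7 ≈ 121.71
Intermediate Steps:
L(U) = 9/2 (L(U) = 6 - 1/4*6 = 6 - 3/2 = 9/2)
d(E) = (-3 + E)/(6 + E) (d(E) = (E - 3)/(6 + E) = (-3 + E)/(6 + E))
d(L(1))*(-58) + 130 = ((-3 + 9/2)/(6 + 9/2))*(-58) + 130 = ((3/2)/(21/2))*(-58) + 130 = ((2/21)*(3/2))*(-58) + 130 = (1/7)*(-58) + 130 = -58/7 + 130 = 852/7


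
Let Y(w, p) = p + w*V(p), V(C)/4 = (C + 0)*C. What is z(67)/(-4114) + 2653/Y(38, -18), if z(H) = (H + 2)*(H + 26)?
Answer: -76248617/50633055 ≈ -1.5059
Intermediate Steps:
V(C) = 4*C**2 (V(C) = 4*((C + 0)*C) = 4*(C*C) = 4*C**2)
Y(w, p) = p + 4*w*p**2 (Y(w, p) = p + w*(4*p**2) = p + 4*w*p**2)
z(H) = (2 + H)*(26 + H)
z(67)/(-4114) + 2653/Y(38, -18) = (52 + 67**2 + 28*67)/(-4114) + 2653/((-18*(1 + 4*(-18)*38))) = (52 + 4489 + 1876)*(-1/4114) + 2653/((-18*(1 - 2736))) = 6417*(-1/4114) + 2653/((-18*(-2735))) = -6417/4114 + 2653/49230 = -76248617/50633055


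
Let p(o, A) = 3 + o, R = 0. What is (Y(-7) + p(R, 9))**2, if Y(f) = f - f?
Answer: 9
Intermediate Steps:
Y(f) = 0
(Y(-7) + p(R, 9))**2 = (0 + (3 + 0))**2 = (0 + 3)**2 = 3**2 = 9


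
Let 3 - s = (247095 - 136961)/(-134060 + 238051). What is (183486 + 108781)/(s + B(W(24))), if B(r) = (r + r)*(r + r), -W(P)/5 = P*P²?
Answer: 30393137597/1987298957923439 ≈ 1.5294e-5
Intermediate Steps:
W(P) = -5*P³ (W(P) = -5*P*P² = -5*P³)
B(r) = 4*r² (B(r) = (2*r)*(2*r) = 4*r²)
s = 201839/103991 (s = 3 - (247095 - 136961)/(-134060 + 238051) = 3 - 110134/103991 = 201839/103991 ≈ 1.9409)
(183486 + 108781)/(s + B(W(24))) = (183486 + 108781)/(201839/103991 + 4*(-5*24³)²) = 292267/(201839/103991 + 4*(-5*13824)²) = 292267/(201839/103991 + 4*(-69120)²) = 292267/(201839/103991 + 4*4777574400) = 292267/(201839/103991 + 19110297600) = 292267/(1987298957923439/103991) = 292267*(103991/1987298957923439) = 30393137597/1987298957923439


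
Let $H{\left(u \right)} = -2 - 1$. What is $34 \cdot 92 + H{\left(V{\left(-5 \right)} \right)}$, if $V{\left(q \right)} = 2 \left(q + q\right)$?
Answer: $3125$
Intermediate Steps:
$V{\left(q \right)} = 4 q$ ($V{\left(q \right)} = 2 \cdot 2 q = 4 q$)
$H{\left(u \right)} = -3$
$34 \cdot 92 + H{\left(V{\left(-5 \right)} \right)} = 34 \cdot 92 - 3 = 3128 - 3 = 3125$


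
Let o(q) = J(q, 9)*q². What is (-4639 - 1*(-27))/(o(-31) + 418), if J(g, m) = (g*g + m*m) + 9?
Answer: -4612/1010429 ≈ -0.0045644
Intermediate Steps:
J(g, m) = 9 + g² + m² (J(g, m) = (g² + m²) + 9 = 9 + g² + m²)
o(q) = q²*(90 + q²) (o(q) = (9 + q² + 9²)*q² = (9 + q² + 81)*q² = (90 + q²)*q² = q²*(90 + q²))
(-4639 - 1*(-27))/(o(-31) + 418) = (-4639 - 1*(-27))/((-31)²*(90 + (-31)²) + 418) = (-4639 + 27)/(961*(90 + 961) + 418) = -4612/(961*1051 + 418) = -4612/(1010011 + 418) = -4612/1010429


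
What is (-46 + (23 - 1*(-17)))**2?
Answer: 36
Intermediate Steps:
(-46 + (23 - 1*(-17)))**2 = (-46 + (23 + 17))**2 = (-46 + 40)**2 = (-6)**2 = 36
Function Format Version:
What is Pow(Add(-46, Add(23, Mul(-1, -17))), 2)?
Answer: 36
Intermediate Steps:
Pow(Add(-46, Add(23, Mul(-1, -17))), 2) = Pow(Add(-46, Add(23, 17)), 2) = Pow(Add(-46, 40), 2) = Pow(-6, 2) = 36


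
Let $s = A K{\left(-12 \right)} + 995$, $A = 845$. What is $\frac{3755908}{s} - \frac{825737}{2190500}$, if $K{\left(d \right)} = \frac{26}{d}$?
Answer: $- \frac{9873607983011}{2197071500} \approx -4494.0$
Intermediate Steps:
$s = - \frac{5015}{6}$ ($s = 845 \frac{26}{-12} + 995 = 845 \cdot 26 \left(- \frac{1}{12}\right) + 995 = 845 \left(- \frac{13}{6}\right) + 995 = - \frac{10985}{6} + 995 = - \frac{5015}{6} \approx -835.83$)
$\frac{3755908}{s} - \frac{825737}{2190500} = \frac{3755908}{- \frac{5015}{6}} - \frac{825737}{2190500} = 3755908 \left(- \frac{6}{5015}\right) - \frac{825737}{2190500} = - \frac{22535448}{5015} - \frac{825737}{2190500} = - \frac{9873607983011}{2197071500}$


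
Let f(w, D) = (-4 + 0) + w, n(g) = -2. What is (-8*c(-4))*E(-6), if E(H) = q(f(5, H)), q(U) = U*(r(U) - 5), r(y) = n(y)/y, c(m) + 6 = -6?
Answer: -672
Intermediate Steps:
f(w, D) = -4 + w
c(m) = -12 (c(m) = -6 - 6 = -12)
r(y) = -2/y
q(U) = U*(-5 - 2/U) (q(U) = U*(-2/U - 5) = U*(-5 - 2/U))
E(H) = -7 (E(H) = -2 - 5*(-4 + 5) = -2 - 5*1 = -2 - 5 = -7)
(-8*c(-4))*E(-6) = -8*(-12)*(-7) = 96*(-7) = -672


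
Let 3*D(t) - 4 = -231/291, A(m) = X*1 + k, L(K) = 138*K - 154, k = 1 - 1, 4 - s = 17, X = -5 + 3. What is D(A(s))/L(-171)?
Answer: -311/6911832 ≈ -4.4995e-5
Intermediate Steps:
X = -2
s = -13 (s = 4 - 1*17 = 4 - 17 = -13)
k = 0
L(K) = -154 + 138*K
A(m) = -2 (A(m) = -2*1 + 0 = -2 + 0 = -2)
D(t) = 311/291 (D(t) = 4/3 + (-231/291)/3 = 4/3 + (-231*1/291)/3 = 4/3 + (⅓)*(-77/97) = 4/3 - 77/291 = 311/291)
D(A(s))/L(-171) = 311/(291*(-154 + 138*(-171))) = 311/(291*(-154 - 23598)) = (311/291)/(-23752) = (311/291)*(-1/23752) = -311/6911832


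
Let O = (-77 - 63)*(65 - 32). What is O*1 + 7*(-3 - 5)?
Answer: -4676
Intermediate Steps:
O = -4620 (O = -140*33 = -4620)
O*1 + 7*(-3 - 5) = -4620*1 + 7*(-3 - 5) = -4620 + 7*(-8) = -4620 - 56 = -4676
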